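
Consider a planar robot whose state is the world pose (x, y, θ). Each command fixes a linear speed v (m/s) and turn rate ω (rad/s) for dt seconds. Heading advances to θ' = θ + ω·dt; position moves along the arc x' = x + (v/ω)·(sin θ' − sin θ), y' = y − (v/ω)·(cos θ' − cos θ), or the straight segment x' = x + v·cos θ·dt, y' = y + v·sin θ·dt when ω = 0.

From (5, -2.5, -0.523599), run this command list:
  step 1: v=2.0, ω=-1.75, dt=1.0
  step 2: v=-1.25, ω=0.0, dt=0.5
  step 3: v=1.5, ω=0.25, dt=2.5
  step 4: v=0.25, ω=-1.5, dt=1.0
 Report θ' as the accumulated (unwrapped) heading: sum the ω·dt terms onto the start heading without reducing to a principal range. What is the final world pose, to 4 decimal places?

(4.1336, -7.3171, -3.1486)

step 1: θ'=-2.2736 (R=-1.1429) → pose (5.3006, -4.2284, -2.2736)
step 2: θ'=-2.2736 (straight) → pose (5.7046, -3.7515, -2.2736)
step 3: θ'=-1.6486 (R=6.0000) → pose (4.3009, -7.1634, -1.6486)
step 4: θ'=-3.1486 (R=-0.1667) → pose (4.1336, -7.3171, -3.1486)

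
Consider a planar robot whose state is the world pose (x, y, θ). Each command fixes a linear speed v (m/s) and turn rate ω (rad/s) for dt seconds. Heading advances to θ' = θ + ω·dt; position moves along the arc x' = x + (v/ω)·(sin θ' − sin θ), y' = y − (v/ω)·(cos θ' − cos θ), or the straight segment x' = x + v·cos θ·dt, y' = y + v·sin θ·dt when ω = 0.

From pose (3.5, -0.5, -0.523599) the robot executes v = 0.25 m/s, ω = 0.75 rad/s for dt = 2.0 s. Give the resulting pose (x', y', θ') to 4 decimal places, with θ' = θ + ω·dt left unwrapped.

(3.9428, -0.3980, 0.9764)

θ' = -0.5236 + 0.75·2.0 = 0.9764
R = v/ω = 0.25/0.75 = 0.3333
x' = 3.5 + 0.3333·(sin 0.9764 − sin -0.5236) = 3.9428
y' = -0.5 − 0.3333·(cos 0.9764 − cos -0.5236) = -0.3980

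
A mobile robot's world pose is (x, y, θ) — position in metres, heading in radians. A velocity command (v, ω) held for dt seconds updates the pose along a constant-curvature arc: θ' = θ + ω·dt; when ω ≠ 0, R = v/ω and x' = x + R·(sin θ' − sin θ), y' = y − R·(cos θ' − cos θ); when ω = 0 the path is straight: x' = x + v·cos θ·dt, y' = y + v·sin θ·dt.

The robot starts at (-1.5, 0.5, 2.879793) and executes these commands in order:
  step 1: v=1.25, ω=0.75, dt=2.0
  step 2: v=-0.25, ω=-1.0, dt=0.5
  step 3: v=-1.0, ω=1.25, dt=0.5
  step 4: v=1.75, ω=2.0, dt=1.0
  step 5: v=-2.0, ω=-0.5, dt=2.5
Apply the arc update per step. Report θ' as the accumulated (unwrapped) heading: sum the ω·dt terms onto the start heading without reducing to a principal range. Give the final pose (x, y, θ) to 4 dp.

step 1: θ'=4.3798 (R=1.6667) → pose (-3.5067, -0.5657, 4.3798)
step 2: θ'=3.8798 (R=0.2500) → pose (-3.4386, -0.4624, 3.8798)
step 3: θ'=4.5048 (R=-0.8000) → pose (-3.1942, -0.0356, 4.5048)
step 4: θ'=6.5048 (R=0.8750) → pose (-2.1456, -1.0695, 6.5048)
step 5: θ'=5.2548 (R=4.0000) → pose (-6.4507, 0.7679, 5.2548)

(-6.4507, 0.7679, 5.2548)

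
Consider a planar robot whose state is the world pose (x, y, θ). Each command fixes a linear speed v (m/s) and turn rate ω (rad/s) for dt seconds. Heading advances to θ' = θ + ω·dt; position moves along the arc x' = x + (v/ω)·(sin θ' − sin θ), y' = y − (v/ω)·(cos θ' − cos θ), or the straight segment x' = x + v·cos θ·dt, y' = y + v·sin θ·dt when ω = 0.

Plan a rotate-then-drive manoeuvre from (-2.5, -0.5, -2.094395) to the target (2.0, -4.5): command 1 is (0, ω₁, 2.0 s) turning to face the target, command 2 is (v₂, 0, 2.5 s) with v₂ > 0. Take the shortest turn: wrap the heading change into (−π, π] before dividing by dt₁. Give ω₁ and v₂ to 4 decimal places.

ω₁ = 0.6839, v₂ = 2.4083

heading to target = atan2(-4.5−-0.5, 2−-2.5) = -0.7266
Δθ = wrap(-0.7266 − -2.0944) = 1.3678; ω₁ = Δθ/dt₁ = 0.6839
distance = √((2−-2.5)² + (-4.5−-0.5)²) = 6.0208; v₂ = distance/dt₂ = 2.4083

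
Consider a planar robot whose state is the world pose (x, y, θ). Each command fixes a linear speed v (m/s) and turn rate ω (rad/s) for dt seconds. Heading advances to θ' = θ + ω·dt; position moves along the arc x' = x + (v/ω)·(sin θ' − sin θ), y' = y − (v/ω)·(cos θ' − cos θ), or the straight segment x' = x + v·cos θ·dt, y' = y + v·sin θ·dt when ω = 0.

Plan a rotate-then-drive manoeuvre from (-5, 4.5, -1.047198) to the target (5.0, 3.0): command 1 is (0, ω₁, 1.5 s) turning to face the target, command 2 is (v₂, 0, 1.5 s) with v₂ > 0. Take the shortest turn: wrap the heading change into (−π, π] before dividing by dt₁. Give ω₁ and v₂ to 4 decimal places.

ω₁ = 0.5989, v₂ = 6.7412

heading to target = atan2(3−4.5, 5−-5) = -0.1489
Δθ = wrap(-0.1489 − -1.0472) = 0.8983; ω₁ = Δθ/dt₁ = 0.5989
distance = √((5−-5)² + (3−4.5)²) = 10.1119; v₂ = distance/dt₂ = 6.7412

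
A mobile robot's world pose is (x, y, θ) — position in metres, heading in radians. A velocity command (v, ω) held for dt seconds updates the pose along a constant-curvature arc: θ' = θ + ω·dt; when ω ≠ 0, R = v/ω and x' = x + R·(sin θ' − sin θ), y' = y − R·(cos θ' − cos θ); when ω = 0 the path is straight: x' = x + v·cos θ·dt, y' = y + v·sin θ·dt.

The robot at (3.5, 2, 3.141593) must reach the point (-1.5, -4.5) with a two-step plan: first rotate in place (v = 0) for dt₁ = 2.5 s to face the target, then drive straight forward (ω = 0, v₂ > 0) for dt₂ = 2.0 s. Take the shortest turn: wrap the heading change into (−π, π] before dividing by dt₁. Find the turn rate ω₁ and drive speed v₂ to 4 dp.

heading to target = atan2(-4.5−2, -1.5−3.5) = -2.2265
Δθ = wrap(-2.2265 − 3.1416) = 0.9151; ω₁ = Δθ/dt₁ = 0.3660
distance = √((-1.5−3.5)² + (-4.5−2)²) = 8.2006; v₂ = distance/dt₂ = 4.1003

ω₁ = 0.3660, v₂ = 4.1003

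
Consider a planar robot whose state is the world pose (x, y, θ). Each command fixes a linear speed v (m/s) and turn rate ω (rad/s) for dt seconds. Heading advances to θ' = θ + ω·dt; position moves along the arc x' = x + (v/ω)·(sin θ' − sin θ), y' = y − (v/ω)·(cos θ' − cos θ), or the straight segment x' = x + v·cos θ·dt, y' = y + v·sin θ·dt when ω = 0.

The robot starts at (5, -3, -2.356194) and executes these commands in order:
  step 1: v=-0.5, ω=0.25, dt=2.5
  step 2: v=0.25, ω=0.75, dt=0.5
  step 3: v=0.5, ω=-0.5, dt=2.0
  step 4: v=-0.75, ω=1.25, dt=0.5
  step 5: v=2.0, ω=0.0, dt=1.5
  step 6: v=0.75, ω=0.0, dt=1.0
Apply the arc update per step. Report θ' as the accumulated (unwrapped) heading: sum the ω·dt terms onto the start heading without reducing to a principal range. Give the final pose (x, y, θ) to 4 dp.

(4.8626, -6.3229, -1.7312)

step 1: θ'=-1.7312 (R=-2.0000) → pose (5.5601, -1.9052, -1.7312)
step 2: θ'=-1.3562 (R=0.3333) → pose (5.5635, -2.0294, -1.3562)
step 3: θ'=-2.3562 (R=-1.0000) → pose (5.2935, -2.9495, -2.3562)
step 4: θ'=-1.7312 (R=-0.6000) → pose (5.4616, -2.6211, -1.7312)
step 5: θ'=-1.7312 (straight) → pose (4.9824, -5.5826, -1.7312)
step 6: θ'=-1.7312 (straight) → pose (4.8626, -6.3229, -1.7312)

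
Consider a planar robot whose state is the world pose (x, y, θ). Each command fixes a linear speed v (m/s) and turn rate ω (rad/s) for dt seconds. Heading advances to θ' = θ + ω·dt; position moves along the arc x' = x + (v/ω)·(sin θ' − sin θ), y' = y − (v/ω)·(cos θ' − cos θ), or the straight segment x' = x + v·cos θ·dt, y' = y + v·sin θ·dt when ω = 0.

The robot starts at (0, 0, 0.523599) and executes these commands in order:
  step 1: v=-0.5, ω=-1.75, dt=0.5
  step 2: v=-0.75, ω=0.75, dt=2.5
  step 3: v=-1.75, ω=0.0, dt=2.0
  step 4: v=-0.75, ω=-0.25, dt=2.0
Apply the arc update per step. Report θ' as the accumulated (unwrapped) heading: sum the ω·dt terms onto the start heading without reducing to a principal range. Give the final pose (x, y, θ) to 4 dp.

step 1: θ'=-0.3514 (R=0.2857) → pose (-0.2412, -0.0208, -0.3514)
step 2: θ'=1.5236 (R=-1.0000) → pose (-1.5843, -0.9125, 1.5236)
step 3: θ'=1.5236 (straight) → pose (-1.7494, -4.4086, 1.5236)
step 4: θ'=1.0236 (R=3.0000) → pose (-2.1841, -5.8280, 1.0236)

(-2.1841, -5.8280, 1.0236)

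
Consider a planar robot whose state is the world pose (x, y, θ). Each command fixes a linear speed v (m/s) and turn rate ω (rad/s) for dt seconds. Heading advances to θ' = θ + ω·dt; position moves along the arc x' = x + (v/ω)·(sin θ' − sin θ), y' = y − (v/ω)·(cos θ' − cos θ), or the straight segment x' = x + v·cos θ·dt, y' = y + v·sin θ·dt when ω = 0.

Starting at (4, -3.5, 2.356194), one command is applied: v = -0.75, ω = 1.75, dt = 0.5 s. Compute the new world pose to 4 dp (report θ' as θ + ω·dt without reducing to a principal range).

(4.3414, -3.6238, 3.2312)

θ' = 2.3562 + 1.75·0.5 = 3.2312
R = v/ω = -0.75/1.75 = -0.4286
x' = 4 + -0.4286·(sin 3.2312 − sin 2.3562) = 4.3414
y' = -3.5 − -0.4286·(cos 3.2312 − cos 2.3562) = -3.6238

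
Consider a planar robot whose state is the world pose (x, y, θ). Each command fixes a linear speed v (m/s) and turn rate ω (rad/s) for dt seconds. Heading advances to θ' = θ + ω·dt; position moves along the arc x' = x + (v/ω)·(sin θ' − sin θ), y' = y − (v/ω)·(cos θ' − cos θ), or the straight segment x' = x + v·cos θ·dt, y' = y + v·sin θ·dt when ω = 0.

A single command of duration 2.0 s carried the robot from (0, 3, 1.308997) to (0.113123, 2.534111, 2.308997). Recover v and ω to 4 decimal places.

Δθ = 2.308997 − 1.308997 = 1.000000
ω = Δθ/dt = 1.000000/2.0 = 0.5000
R = −Δy/(cos θ' − cos θ) = -0.5000
v = R·ω = -0.5000·0.5000 = -0.2500

v = -0.2500, ω = 0.5000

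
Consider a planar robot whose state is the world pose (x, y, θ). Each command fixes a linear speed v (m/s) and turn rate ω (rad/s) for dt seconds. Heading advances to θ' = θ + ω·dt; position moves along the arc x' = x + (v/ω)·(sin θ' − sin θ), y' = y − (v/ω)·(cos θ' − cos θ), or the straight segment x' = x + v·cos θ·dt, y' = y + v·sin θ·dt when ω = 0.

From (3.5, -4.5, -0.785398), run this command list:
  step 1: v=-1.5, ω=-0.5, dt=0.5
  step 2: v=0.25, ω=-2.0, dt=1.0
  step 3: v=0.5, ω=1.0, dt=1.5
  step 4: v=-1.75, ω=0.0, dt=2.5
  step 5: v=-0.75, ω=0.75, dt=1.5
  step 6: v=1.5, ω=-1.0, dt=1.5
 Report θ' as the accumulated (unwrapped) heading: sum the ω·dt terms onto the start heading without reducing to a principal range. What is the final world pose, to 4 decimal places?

(2.5608, -1.2335, -1.9104)

step 1: θ'=-1.0354 (R=3.0000) → pose (3.0411, -3.9092, -1.0354)
step 2: θ'=-3.0354 (R=-0.1250) → pose (2.9469, -4.0973, -3.0354)
step 3: θ'=-1.5354 (R=0.5000) → pose (2.5002, -4.6122, -1.5354)
step 4: θ'=-1.5354 (straight) → pose (2.3453, -0.2399, -1.5354)
step 5: θ'=-0.4104 (R=-1.0000) → pose (1.7449, 0.6417, -0.4104)
step 6: θ'=-1.9104 (R=-1.5000) → pose (2.5608, -1.2335, -1.9104)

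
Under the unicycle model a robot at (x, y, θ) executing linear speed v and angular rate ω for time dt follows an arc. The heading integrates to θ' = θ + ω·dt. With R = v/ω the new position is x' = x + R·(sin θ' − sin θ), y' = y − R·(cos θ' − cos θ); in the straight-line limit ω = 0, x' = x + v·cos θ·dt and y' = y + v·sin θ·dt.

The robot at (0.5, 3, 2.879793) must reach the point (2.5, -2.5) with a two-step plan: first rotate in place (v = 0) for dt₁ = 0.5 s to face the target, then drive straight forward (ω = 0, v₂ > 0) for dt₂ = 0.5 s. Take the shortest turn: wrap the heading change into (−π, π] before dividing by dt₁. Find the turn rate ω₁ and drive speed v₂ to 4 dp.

heading to target = atan2(-2.5−3, 2.5−0.5) = -1.2220
Δθ = wrap(-1.2220 − 2.8798) = 2.1814; ω₁ = Δθ/dt₁ = 4.3627
distance = √((2.5−0.5)² + (-2.5−3)²) = 5.8523; v₂ = distance/dt₂ = 11.7047

ω₁ = 4.3627, v₂ = 11.7047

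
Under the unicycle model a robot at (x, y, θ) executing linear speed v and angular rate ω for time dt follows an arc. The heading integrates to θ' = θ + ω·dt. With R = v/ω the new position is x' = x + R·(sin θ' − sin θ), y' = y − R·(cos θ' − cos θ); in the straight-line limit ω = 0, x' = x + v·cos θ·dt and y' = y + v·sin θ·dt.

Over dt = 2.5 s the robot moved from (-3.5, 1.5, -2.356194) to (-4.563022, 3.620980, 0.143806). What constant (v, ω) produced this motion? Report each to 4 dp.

Δθ = 0.143806 − -2.356194 = 2.500000
ω = Δθ/dt = 2.500000/2.5 = 1.0000
R = −Δy/(cos θ' − cos θ) = -1.2500
v = R·ω = -1.2500·1.0000 = -1.2500

v = -1.2500, ω = 1.0000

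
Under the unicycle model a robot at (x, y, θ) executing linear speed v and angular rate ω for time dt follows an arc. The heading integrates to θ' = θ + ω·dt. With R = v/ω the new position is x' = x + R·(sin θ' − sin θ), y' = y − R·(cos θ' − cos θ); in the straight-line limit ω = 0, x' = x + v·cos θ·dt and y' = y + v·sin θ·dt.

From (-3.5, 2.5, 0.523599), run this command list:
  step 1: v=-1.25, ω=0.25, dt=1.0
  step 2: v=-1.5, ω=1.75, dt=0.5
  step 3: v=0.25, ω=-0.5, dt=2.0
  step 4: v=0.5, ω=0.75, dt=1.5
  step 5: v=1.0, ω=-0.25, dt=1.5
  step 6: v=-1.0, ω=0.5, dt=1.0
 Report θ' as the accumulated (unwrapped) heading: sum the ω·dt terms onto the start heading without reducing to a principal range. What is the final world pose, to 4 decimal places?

step 1: θ'=0.7736 (R=-5.0000) → pose (-4.4936, 1.7469, 0.7736)
step 2: θ'=1.6486 (R=-0.8571) → pose (-4.7492, 1.0671, 1.6486)
step 3: θ'=0.6486 (R=-0.5000) → pose (-4.5528, 1.5044, 0.6486)
step 4: θ'=1.7736 (R=0.6667) → pose (-4.3025, 2.1699, 1.7736)
step 5: θ'=1.3986 (R=-4.0000) → pose (-4.3253, 3.6610, 1.3986)
step 6: θ'=1.8986 (R=-2.0000) → pose (-4.2484, 2.6744, 1.8986)

(-4.2484, 2.6744, 1.8986)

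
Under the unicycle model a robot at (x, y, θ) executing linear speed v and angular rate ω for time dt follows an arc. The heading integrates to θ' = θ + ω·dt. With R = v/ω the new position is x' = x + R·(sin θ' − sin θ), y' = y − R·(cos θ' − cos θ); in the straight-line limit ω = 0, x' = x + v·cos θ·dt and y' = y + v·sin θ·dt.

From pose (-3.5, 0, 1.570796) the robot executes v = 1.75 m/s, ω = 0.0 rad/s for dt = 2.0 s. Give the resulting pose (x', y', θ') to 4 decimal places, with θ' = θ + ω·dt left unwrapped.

(-3.5000, 3.5000, 1.5708)

θ' = 1.5708 + 0.0·2.0 = 1.5708
ω = 0 → straight: x' = -3.5 + 1.75·cos(1.5708)·2.0 = -3.5000
y' = 0 + 1.75·sin(1.5708)·2.0 = 3.5000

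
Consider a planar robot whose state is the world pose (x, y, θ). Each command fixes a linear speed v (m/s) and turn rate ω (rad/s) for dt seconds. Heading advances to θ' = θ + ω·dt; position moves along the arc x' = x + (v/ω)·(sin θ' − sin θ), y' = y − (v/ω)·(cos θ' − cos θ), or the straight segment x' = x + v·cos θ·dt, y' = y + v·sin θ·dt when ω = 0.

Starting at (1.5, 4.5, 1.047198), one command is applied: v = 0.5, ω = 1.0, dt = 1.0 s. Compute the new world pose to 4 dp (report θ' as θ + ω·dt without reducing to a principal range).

(1.5113, 4.9793, 2.0472)

θ' = 1.0472 + 1.0·1.0 = 2.0472
R = v/ω = 0.5/1.0 = 0.5000
x' = 1.5 + 0.5000·(sin 2.0472 − sin 1.0472) = 1.5113
y' = 4.5 − 0.5000·(cos 2.0472 − cos 1.0472) = 4.9793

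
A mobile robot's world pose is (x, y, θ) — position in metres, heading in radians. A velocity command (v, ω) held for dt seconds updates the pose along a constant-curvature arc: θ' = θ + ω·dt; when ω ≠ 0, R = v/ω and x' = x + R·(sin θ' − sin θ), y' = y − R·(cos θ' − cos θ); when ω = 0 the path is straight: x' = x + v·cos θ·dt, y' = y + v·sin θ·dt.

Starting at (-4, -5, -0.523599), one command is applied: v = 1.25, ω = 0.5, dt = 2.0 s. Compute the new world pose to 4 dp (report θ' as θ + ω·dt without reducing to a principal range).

(-1.6035, -5.0566, 0.4764)

θ' = -0.5236 + 0.5·2.0 = 0.4764
R = v/ω = 1.25/0.5 = 2.5000
x' = -4 + 2.5000·(sin 0.4764 − sin -0.5236) = -1.6035
y' = -5 − 2.5000·(cos 0.4764 − cos -0.5236) = -5.0566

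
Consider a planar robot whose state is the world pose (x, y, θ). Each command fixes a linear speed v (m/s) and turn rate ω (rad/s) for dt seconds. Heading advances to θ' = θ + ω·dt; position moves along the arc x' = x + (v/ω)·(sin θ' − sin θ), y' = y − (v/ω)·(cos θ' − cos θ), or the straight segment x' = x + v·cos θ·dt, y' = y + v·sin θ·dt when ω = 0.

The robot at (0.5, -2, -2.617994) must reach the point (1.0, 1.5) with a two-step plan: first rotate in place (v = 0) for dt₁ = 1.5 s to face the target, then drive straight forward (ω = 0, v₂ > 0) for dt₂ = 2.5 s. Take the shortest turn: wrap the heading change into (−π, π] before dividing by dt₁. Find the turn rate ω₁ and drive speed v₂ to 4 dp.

ω₁ = -1.4909, v₂ = 1.4142

heading to target = atan2(1.5−-2, 1−0.5) = 1.4289
Δθ = wrap(1.4289 − -2.6180) = -2.2363; ω₁ = Δθ/dt₁ = -1.4909
distance = √((1−0.5)² + (1.5−-2)²) = 3.5355; v₂ = distance/dt₂ = 1.4142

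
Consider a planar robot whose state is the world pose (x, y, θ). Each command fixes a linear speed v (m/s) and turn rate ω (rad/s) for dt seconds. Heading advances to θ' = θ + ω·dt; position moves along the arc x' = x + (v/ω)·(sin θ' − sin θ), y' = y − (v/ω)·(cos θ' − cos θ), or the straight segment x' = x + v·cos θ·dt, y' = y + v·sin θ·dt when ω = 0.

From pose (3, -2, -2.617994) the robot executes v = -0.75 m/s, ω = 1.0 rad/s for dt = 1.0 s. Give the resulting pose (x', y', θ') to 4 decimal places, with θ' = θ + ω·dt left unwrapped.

θ' = -2.6180 + 1.0·1.0 = -1.6180
R = v/ω = -0.75/1.0 = -0.7500
x' = 3 + -0.7500·(sin -1.6180 − sin -2.6180) = 3.3742
y' = -2 − -0.7500·(cos -1.6180 − cos -2.6180) = -1.3859

(3.3742, -1.3859, -1.6180)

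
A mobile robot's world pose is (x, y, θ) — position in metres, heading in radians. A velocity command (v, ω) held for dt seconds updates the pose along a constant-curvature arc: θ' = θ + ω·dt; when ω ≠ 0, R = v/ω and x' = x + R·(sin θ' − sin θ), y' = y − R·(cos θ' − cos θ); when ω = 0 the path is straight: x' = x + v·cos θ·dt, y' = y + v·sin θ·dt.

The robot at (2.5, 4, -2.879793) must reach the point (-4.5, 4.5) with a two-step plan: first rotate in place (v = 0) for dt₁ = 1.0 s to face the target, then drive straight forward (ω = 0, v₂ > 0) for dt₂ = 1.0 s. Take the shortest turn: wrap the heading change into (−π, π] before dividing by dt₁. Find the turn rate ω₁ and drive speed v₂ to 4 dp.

ω₁ = -0.3331, v₂ = 7.0178

heading to target = atan2(4.5−4, -4.5−2.5) = 3.0703
Δθ = wrap(3.0703 − -2.8798) = -0.3331; ω₁ = Δθ/dt₁ = -0.3331
distance = √((-4.5−2.5)² + (4.5−4)²) = 7.0178; v₂ = distance/dt₂ = 7.0178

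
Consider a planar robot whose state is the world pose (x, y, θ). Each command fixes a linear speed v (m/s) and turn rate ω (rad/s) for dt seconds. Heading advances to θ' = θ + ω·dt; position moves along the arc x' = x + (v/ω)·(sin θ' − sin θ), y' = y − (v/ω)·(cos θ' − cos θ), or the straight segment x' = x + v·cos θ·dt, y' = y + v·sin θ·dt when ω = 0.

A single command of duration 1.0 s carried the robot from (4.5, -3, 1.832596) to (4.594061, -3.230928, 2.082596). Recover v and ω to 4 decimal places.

v = -0.2500, ω = 0.2500

Δθ = 2.082596 − 1.832596 = 0.250000
ω = Δθ/dt = 0.250000/1.0 = 0.2500
R = −Δy/(cos θ' − cos θ) = -1.0000
v = R·ω = -1.0000·0.2500 = -0.2500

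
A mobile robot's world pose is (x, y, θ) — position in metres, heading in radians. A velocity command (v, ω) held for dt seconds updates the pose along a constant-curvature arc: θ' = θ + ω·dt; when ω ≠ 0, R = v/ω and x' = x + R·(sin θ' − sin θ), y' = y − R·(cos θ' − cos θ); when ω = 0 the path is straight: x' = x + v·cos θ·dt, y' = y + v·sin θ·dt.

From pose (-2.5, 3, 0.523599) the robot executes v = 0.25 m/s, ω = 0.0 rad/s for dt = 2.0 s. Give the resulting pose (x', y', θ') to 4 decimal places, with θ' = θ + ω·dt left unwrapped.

θ' = 0.5236 + 0.0·2.0 = 0.5236
ω = 0 → straight: x' = -2.5 + 0.25·cos(0.5236)·2.0 = -2.0670
y' = 3 + 0.25·sin(0.5236)·2.0 = 3.2500

(-2.0670, 3.2500, 0.5236)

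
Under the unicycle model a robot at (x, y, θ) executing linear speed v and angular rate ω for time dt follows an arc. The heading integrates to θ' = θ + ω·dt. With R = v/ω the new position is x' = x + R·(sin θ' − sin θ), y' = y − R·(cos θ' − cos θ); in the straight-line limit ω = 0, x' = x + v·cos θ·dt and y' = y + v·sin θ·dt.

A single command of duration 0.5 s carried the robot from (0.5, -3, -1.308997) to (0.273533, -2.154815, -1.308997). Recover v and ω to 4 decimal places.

Δθ = -1.308997 − -1.308997 = 0.000000
ω = Δθ/dt = 0.000000/0.5 = 0.0000
ω = 0 → v = (Δx·cos θ + Δy·sin θ)/dt = -1.7500

v = -1.7500, ω = 0.0000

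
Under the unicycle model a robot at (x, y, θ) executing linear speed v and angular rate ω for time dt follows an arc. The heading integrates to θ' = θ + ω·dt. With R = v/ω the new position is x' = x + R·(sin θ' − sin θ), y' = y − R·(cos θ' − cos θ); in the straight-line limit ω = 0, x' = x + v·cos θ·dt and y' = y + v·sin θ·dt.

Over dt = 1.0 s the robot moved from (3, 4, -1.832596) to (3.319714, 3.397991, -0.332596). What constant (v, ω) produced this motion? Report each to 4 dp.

v = 0.7500, ω = 1.5000

Δθ = -0.332596 − -1.832596 = 1.500000
ω = Δθ/dt = 1.500000/1.0 = 1.5000
R = −Δy/(cos θ' − cos θ) = 0.5000
v = R·ω = 0.5000·1.5000 = 0.7500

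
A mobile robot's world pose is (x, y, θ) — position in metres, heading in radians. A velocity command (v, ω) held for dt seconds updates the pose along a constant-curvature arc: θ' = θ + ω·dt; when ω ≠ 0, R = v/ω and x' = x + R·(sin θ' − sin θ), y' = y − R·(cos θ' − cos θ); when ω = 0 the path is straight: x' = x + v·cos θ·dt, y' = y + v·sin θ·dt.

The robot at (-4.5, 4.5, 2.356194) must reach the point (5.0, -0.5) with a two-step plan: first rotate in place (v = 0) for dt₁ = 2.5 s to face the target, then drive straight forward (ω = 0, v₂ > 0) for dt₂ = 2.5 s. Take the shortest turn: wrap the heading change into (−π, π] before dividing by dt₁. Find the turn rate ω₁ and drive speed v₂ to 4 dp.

heading to target = atan2(-0.5−4.5, 5−-4.5) = -0.4845
Δθ = wrap(-0.4845 − 2.3562) = -2.8407; ω₁ = Δθ/dt₁ = -1.1363
distance = √((5−-4.5)² + (-0.5−4.5)²) = 10.7355; v₂ = distance/dt₂ = 4.2942

ω₁ = -1.1363, v₂ = 4.2942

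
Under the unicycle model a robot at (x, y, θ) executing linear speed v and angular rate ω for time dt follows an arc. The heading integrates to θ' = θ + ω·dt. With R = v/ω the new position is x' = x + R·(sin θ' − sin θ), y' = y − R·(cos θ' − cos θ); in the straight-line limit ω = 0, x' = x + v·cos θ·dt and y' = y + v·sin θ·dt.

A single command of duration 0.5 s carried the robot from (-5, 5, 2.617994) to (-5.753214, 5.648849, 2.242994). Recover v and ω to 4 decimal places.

v = 2.0000, ω = -0.7500

Δθ = 2.242994 − 2.617994 = -0.375000
ω = Δθ/dt = -0.375000/0.5 = -0.7500
R = Δx/(sin θ' − sin θ) = -2.6667
v = R·ω = -2.6667·-0.7500 = 2.0000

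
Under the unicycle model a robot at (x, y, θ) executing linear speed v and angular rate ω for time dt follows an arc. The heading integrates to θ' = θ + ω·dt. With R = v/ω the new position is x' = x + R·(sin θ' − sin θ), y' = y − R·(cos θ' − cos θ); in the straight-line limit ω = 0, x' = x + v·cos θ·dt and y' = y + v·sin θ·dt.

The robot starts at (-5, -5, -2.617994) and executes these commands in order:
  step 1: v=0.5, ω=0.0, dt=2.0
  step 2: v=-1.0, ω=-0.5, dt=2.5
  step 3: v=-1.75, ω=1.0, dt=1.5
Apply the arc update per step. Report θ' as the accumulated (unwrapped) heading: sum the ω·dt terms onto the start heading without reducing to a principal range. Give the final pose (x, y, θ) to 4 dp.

step 1: θ'=-2.6180 (straight) → pose (-5.8660, -5.5000, -2.6180)
step 2: θ'=-3.8680 (R=2.0000) → pose (-3.5377, -5.7369, -3.8680)
step 3: θ'=-2.3680 (R=-1.7500) → pose (-1.1526, -5.6806, -2.3680)

(-1.1526, -5.6806, -2.3680)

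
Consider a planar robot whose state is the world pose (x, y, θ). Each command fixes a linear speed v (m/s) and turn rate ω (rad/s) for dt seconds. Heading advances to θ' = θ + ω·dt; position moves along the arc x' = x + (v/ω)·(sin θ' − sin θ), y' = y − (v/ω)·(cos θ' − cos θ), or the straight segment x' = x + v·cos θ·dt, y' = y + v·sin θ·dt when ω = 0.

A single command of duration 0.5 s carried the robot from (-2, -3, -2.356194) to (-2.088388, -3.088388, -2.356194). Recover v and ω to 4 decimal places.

v = 0.2500, ω = 0.0000

Δθ = -2.356194 − -2.356194 = 0.000000
ω = Δθ/dt = 0.000000/0.5 = 0.0000
ω = 0 → v = (Δx·cos θ + Δy·sin θ)/dt = 0.2500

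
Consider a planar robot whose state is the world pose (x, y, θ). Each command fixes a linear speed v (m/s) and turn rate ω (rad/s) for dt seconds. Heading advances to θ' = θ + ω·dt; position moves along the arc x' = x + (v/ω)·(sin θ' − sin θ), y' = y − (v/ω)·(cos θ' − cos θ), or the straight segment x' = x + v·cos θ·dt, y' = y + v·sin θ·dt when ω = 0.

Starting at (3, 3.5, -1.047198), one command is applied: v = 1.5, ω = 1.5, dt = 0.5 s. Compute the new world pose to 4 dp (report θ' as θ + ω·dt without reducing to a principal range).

(3.5732, 3.0438, -0.2972)

θ' = -1.0472 + 1.5·0.5 = -0.2972
R = v/ω = 1.5/1.5 = 1.0000
x' = 3 + 1.0000·(sin -0.2972 − sin -1.0472) = 3.5732
y' = 3.5 − 1.0000·(cos -0.2972 − cos -1.0472) = 3.0438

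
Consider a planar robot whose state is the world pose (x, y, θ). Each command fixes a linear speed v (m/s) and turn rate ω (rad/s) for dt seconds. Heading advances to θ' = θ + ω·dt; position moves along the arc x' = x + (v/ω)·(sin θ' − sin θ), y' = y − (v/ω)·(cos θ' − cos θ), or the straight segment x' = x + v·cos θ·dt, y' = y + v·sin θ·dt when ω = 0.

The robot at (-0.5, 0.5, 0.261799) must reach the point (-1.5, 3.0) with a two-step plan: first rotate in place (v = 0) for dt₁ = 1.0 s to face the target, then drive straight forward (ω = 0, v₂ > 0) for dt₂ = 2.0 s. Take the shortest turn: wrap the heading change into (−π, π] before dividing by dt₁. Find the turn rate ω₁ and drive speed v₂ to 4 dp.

ω₁ = 1.6895, v₂ = 1.3463

heading to target = atan2(3−0.5, -1.5−-0.5) = 1.9513
Δθ = wrap(1.9513 − 0.2618) = 1.6895; ω₁ = Δθ/dt₁ = 1.6895
distance = √((-1.5−-0.5)² + (3−0.5)²) = 2.6926; v₂ = distance/dt₂ = 1.3463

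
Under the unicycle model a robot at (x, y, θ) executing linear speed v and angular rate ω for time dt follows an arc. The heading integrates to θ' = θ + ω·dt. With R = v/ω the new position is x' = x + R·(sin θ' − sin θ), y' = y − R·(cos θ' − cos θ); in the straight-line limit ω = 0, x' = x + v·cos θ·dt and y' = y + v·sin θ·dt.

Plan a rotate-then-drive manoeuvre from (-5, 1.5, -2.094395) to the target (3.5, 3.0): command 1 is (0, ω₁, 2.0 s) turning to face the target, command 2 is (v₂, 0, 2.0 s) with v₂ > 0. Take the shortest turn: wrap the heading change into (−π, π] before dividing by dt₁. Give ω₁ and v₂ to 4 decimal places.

heading to target = atan2(3−1.5, 3.5−-5) = 0.1747
Δθ = wrap(0.1747 − -2.0944) = 2.2691; ω₁ = Δθ/dt₁ = 1.1345
distance = √((3.5−-5)² + (3−1.5)²) = 8.6313; v₂ = distance/dt₂ = 4.3157

ω₁ = 1.1345, v₂ = 4.3157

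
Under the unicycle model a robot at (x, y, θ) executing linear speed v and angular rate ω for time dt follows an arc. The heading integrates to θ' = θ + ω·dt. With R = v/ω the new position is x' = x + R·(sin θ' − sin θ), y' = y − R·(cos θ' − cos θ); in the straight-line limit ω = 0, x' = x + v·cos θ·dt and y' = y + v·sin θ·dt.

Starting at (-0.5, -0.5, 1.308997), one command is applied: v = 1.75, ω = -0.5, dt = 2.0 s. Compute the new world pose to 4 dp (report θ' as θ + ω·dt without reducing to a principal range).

θ' = 1.3090 + -0.5·2.0 = 0.3090
R = v/ω = 1.75/-0.5 = -3.5000
x' = -0.5 + -3.5000·(sin 0.3090 − sin 1.3090) = 1.8164
y' = -0.5 − -3.5000·(cos 0.3090 − cos 1.3090) = 1.9284

(1.8164, 1.9284, 0.3090)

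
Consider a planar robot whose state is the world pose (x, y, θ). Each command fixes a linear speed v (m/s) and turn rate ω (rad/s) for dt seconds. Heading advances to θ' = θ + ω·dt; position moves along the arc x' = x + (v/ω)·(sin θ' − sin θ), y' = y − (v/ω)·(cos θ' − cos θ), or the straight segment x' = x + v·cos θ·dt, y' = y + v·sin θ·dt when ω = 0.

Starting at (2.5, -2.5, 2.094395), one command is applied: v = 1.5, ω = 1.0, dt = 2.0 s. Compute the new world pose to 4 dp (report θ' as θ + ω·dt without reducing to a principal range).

θ' = 2.0944 + 1.0·2.0 = 4.0944
R = v/ω = 1.5/1.0 = 1.5000
x' = 2.5 + 1.5000·(sin 4.0944 − sin 2.0944) = -0.0216
y' = -2.5 − 1.5000·(cos 4.0944 − cos 2.0944) = -2.3809

(-0.0216, -2.3809, 4.0944)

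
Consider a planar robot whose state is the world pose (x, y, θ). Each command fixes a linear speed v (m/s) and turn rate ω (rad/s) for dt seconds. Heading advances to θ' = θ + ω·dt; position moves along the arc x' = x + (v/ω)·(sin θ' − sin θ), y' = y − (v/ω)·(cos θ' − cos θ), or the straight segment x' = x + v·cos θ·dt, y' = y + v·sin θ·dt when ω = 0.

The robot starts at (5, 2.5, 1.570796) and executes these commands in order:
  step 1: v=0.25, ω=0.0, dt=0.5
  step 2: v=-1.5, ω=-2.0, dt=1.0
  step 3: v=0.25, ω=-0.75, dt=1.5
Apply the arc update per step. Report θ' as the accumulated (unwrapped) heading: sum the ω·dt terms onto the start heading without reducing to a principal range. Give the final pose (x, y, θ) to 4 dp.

step 1: θ'=1.5708 (straight) → pose (5.0000, 2.6250, 1.5708)
step 2: θ'=-0.4292 (R=0.7500) → pose (3.9379, 1.9430, -0.4292)
step 3: θ'=-1.5542 (R=-0.3333) → pose (4.1325, 1.6455, -1.5542)

(4.1325, 1.6455, -1.5542)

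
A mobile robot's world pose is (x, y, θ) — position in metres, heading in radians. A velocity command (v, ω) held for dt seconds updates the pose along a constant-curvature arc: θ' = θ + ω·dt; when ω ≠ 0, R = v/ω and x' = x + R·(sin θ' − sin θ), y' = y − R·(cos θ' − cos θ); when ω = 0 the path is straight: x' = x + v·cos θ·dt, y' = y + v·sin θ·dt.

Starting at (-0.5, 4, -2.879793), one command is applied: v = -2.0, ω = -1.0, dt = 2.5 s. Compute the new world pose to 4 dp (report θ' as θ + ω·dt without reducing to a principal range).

(1.5885, 0.8303, -5.3798)

θ' = -2.8798 + -1.0·2.5 = -5.3798
R = v/ω = -2.0/-1.0 = 2.0000
x' = -0.5 + 2.0000·(sin -5.3798 − sin -2.8798) = 1.5885
y' = 4 − 2.0000·(cos -5.3798 − cos -2.8798) = 0.8303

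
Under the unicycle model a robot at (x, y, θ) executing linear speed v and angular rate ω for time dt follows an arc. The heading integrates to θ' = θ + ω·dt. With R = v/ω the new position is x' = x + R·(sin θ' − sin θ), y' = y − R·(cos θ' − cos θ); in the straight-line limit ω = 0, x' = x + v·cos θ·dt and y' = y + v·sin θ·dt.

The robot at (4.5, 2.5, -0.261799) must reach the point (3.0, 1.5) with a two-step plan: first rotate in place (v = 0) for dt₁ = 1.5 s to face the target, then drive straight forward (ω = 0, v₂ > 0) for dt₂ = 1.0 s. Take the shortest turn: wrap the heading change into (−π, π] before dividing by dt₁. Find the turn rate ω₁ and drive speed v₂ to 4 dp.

ω₁ = -1.5279, v₂ = 1.8028

heading to target = atan2(1.5−2.5, 3−4.5) = -2.5536
Δθ = wrap(-2.5536 − -0.2618) = -2.2918; ω₁ = Δθ/dt₁ = -1.5279
distance = √((3−4.5)² + (1.5−2.5)²) = 1.8028; v₂ = distance/dt₂ = 1.8028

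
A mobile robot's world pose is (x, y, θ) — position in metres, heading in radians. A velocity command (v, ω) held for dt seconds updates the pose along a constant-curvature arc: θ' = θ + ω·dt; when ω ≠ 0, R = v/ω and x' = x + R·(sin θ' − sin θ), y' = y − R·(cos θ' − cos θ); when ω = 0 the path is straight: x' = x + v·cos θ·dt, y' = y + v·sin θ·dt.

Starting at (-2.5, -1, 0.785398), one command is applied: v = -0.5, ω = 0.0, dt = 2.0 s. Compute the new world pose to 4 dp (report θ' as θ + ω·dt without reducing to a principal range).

θ' = 0.7854 + 0.0·2.0 = 0.7854
ω = 0 → straight: x' = -2.5 + -0.5·cos(0.7854)·2.0 = -3.2071
y' = -1 + -0.5·sin(0.7854)·2.0 = -1.7071

(-3.2071, -1.7071, 0.7854)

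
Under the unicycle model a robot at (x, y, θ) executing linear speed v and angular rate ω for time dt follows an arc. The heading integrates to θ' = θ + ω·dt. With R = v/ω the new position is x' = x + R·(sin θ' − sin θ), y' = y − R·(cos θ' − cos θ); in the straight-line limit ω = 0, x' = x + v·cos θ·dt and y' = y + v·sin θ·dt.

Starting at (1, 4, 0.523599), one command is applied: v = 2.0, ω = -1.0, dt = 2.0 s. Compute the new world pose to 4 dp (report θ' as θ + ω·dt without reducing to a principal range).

(3.9911, 2.4565, -1.4764)

θ' = 0.5236 + -1.0·2.0 = -1.4764
R = v/ω = 2.0/-1.0 = -2.0000
x' = 1 + -2.0000·(sin -1.4764 − sin 0.5236) = 3.9911
y' = 4 − -2.0000·(cos -1.4764 − cos 0.5236) = 2.4565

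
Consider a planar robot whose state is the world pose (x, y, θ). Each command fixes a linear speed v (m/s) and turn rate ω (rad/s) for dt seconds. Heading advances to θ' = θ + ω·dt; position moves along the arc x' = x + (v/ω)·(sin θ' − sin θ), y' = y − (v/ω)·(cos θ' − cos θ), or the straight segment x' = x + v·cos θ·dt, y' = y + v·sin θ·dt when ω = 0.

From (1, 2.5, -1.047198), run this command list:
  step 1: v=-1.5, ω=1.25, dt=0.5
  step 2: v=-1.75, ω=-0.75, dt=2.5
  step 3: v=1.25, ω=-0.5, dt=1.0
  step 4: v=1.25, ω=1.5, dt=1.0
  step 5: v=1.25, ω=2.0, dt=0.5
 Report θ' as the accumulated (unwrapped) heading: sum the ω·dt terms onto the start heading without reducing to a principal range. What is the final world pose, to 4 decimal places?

step 1: θ'=-0.4222 (R=-1.2000) → pose (0.4525, 2.9946, -0.4222)
step 2: θ'=-2.2972 (R=2.3333) → pose (-0.3357, 6.6728, -2.2972)
step 3: θ'=-2.7972 (R=-2.5000) → pose (-1.3606, 5.9801, -2.7972)
step 4: θ'=-1.2972 (R=0.8333) → pose (-1.8816, 4.9705, -1.2972)
step 5: θ'=-0.2972 (R=0.6250) → pose (-1.4628, 4.5418, -0.2972)

(-1.4628, 4.5418, -0.2972)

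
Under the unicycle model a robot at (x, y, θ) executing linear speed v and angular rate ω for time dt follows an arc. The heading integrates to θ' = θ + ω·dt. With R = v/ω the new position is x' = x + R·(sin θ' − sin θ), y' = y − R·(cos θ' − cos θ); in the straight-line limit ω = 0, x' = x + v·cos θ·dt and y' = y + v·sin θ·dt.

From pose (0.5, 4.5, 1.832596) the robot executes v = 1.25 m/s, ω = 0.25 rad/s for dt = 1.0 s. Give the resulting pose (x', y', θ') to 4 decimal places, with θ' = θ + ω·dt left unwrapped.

θ' = 1.8326 + 0.25·1.0 = 2.0826
R = v/ω = 1.25/0.25 = 5.0000
x' = 0.5 + 5.0000·(sin 2.0826 − sin 1.8326) = 0.0297
y' = 4.5 − 5.0000·(cos 2.0826 − cos 1.8326) = 5.6546

(0.0297, 5.6546, 2.0826)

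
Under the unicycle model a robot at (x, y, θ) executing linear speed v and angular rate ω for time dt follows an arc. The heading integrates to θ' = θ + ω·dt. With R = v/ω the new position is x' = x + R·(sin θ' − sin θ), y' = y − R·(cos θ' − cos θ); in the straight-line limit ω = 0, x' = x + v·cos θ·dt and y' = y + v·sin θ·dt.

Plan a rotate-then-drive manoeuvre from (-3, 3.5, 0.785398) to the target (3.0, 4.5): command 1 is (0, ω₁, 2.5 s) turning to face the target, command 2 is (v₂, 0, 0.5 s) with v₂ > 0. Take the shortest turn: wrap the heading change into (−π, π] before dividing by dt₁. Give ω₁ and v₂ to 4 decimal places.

ω₁ = -0.2481, v₂ = 12.1655

heading to target = atan2(4.5−3.5, 3−-3) = 0.1651
Δθ = wrap(0.1651 − 0.7854) = -0.6202; ω₁ = Δθ/dt₁ = -0.2481
distance = √((3−-3)² + (4.5−3.5)²) = 6.0828; v₂ = distance/dt₂ = 12.1655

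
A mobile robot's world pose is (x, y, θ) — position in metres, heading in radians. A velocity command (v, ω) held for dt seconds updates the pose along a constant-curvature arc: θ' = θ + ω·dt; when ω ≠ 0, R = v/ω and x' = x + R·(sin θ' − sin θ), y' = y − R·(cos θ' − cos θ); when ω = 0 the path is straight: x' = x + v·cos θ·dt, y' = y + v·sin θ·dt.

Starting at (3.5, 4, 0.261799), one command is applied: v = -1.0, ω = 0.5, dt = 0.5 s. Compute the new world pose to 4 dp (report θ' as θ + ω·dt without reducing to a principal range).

θ' = 0.2618 + 0.5·0.5 = 0.5118
R = v/ω = -1.0/0.5 = -2.0000
x' = 3.5 + -2.0000·(sin 0.5118 − sin 0.2618) = 3.0381
y' = 4 − -2.0000·(cos 0.5118 − cos 0.2618) = 3.8119

(3.0381, 3.8119, 0.5118)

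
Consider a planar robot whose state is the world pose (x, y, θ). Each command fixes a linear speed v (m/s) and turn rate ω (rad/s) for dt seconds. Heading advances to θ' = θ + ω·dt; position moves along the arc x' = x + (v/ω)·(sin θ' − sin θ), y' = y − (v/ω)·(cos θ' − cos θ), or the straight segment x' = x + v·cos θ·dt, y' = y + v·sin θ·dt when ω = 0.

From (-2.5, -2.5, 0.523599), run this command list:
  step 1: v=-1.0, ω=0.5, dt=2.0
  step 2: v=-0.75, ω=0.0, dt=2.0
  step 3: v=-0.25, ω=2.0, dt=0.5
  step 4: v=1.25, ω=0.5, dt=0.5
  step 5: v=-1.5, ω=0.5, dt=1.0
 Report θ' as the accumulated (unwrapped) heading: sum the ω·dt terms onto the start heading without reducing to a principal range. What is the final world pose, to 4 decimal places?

step 1: θ'=1.5236 (R=-2.0000) → pose (-3.4978, -4.1377, 1.5236)
step 2: θ'=1.5236 (straight) → pose (-3.5685, -5.6360, 1.5236)
step 3: θ'=2.5236 (R=-0.1250) → pose (-3.5161, -5.7438, 2.5236)
step 4: θ'=2.7736 (R=2.5000) → pose (-4.0652, -5.4488, 2.7736)
step 5: θ'=3.2736 (R=-3.0000) → pose (-2.5911, -5.6235, 3.2736)

(-2.5911, -5.6235, 3.2736)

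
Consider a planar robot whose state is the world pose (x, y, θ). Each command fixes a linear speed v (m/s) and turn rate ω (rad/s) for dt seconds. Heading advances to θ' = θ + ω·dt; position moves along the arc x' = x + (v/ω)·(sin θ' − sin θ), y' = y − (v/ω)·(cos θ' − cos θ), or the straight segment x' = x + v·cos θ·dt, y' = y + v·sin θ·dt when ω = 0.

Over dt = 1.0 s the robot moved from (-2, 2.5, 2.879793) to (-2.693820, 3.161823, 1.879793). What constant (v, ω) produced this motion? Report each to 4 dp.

v = 1.0000, ω = -1.0000

Δθ = 1.879793 − 2.879793 = -1.000000
ω = Δθ/dt = -1.000000/1.0 = -1.0000
R = Δx/(sin θ' − sin θ) = -1.0000
v = R·ω = -1.0000·-1.0000 = 1.0000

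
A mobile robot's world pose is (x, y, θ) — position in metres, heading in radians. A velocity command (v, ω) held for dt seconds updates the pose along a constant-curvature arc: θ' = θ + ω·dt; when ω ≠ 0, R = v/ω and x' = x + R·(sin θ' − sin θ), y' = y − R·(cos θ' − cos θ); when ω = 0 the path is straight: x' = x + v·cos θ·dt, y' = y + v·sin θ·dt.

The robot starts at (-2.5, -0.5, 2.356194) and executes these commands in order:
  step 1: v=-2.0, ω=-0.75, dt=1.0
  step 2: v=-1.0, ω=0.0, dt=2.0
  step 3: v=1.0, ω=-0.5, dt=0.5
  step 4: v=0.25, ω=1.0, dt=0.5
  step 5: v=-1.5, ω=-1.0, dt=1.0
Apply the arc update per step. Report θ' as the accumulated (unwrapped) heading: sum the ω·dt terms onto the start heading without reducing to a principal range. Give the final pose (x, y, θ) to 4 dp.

(-1.9159, -5.0750, 0.8562)

step 1: θ'=1.6062 (R=2.6667) → pose (-1.7206, -2.2912, 1.6062)
step 2: θ'=1.6062 (straight) → pose (-1.6498, -4.2900, 1.6062)
step 3: θ'=1.3562 (R=-2.0000) → pose (-1.6052, -3.7933, 1.3562)
step 4: θ'=1.8562 (R=0.2500) → pose (-1.6096, -3.6697, 1.8562)
step 5: θ'=0.8562 (R=1.5000) → pose (-1.9159, -5.0750, 0.8562)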